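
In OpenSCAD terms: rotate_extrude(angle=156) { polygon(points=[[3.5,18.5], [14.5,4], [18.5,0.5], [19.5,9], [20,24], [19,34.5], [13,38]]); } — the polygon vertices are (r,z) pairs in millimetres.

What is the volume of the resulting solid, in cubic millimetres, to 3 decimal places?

Profile (r,z), 7 vertices: (3.5,18.5) (14.5,4) (18.5,0.5) (19.5,9) (20,24) (19,34.5) (13,38)
edge 0: (3.5,18.5)→(14.5,4)  cross = 3.5·4 − 14.5·18.5 = -254.2500; (r_i+r_j)·cross = 18·-254.2500 = -4576.5000
edge 1: (14.5,4)→(18.5,0.5)  cross = 14.5·0.5 − 18.5·4 = -66.7500; (r_i+r_j)·cross = 33·-66.7500 = -2202.7500
edge 2: (18.5,0.5)→(19.5,9)  cross = 18.5·9 − 19.5·0.5 = 156.7500; (r_i+r_j)·cross = 38·156.7500 = 5956.5000
edge 3: (19.5,9)→(20,24)  cross = 19.5·24 − 20·9 = 288.0000; (r_i+r_j)·cross = 39.5·288.0000 = 11376.0000
edge 4: (20,24)→(19,34.5)  cross = 20·34.5 − 19·24 = 234.0000; (r_i+r_j)·cross = 39·234.0000 = 9126.0000
edge 5: (19,34.5)→(13,38)  cross = 19·38 − 13·34.5 = 273.5000; (r_i+r_j)·cross = 32·273.5000 = 8752.0000
edge 6: (13,38)→(3.5,18.5)  cross = 13·18.5 − 3.5·38 = 107.5000; (r_i+r_j)·cross = 16.5·107.5000 = 1773.7500
Σcross = 738.7500 → A = |Σcross|/2 = 369.3750 mm²
Σ(r_i+r_j)·cross = 30205.0000 → first moment M = |Σ|/6 = 5034.1667
R_c = M/A = 5034.1667/369.3750 = 13.6289 mm
θ = 156° = 2.722714 rad
V = θ·R_c·A = 2.722714·13.6289·369.3750 = 13706.594 mm³

Volume = 13706.594 mm³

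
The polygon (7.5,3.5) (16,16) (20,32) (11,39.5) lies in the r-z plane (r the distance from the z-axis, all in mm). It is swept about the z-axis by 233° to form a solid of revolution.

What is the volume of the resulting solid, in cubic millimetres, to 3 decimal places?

Volume = 11675.004 mm³

Profile (r,z), 4 vertices: (7.5,3.5) (16,16) (20,32) (11,39.5)
edge 0: (7.5,3.5)→(16,16)  cross = 7.5·16 − 16·3.5 = 64.0000; (r_i+r_j)·cross = 23.5·64.0000 = 1504.0000
edge 1: (16,16)→(20,32)  cross = 16·32 − 20·16 = 192.0000; (r_i+r_j)·cross = 36·192.0000 = 6912.0000
edge 2: (20,32)→(11,39.5)  cross = 20·39.5 − 11·32 = 438.0000; (r_i+r_j)·cross = 31·438.0000 = 13578.0000
edge 3: (11,39.5)→(7.5,3.5)  cross = 11·3.5 − 7.5·39.5 = -257.7500; (r_i+r_j)·cross = 18.5·-257.7500 = -4768.3750
Σcross = 436.2500 → A = |Σcross|/2 = 218.1250 mm²
Σ(r_i+r_j)·cross = 17225.6250 → first moment M = |Σ|/6 = 2870.9375
R_c = M/A = 2870.9375/218.1250 = 13.1619 mm
θ = 233° = 4.066617 rad
V = θ·R_c·A = 4.066617·13.1619·218.1250 = 11675.004 mm³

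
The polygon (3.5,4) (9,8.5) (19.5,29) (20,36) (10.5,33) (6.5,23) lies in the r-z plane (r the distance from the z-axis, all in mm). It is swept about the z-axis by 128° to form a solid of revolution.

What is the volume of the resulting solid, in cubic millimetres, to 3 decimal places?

Profile (r,z), 6 vertices: (3.5,4) (9,8.5) (19.5,29) (20,36) (10.5,33) (6.5,23)
edge 0: (3.5,4)→(9,8.5)  cross = 3.5·8.5 − 9·4 = -6.2500; (r_i+r_j)·cross = 12.5·-6.2500 = -78.1250
edge 1: (9,8.5)→(19.5,29)  cross = 9·29 − 19.5·8.5 = 95.2500; (r_i+r_j)·cross = 28.5·95.2500 = 2714.6250
edge 2: (19.5,29)→(20,36)  cross = 19.5·36 − 20·29 = 122.0000; (r_i+r_j)·cross = 39.5·122.0000 = 4819.0000
edge 3: (20,36)→(10.5,33)  cross = 20·33 − 10.5·36 = 282.0000; (r_i+r_j)·cross = 30.5·282.0000 = 8601.0000
edge 4: (10.5,33)→(6.5,23)  cross = 10.5·23 − 6.5·33 = 27.0000; (r_i+r_j)·cross = 17·27.0000 = 459.0000
edge 5: (6.5,23)→(3.5,4)  cross = 6.5·4 − 3.5·23 = -54.5000; (r_i+r_j)·cross = 10·-54.5000 = -545.0000
Σcross = 465.5000 → A = |Σcross|/2 = 232.7500 mm²
Σ(r_i+r_j)·cross = 15970.5000 → first moment M = |Σ|/6 = 2661.7500
R_c = M/A = 2661.7500/232.7500 = 11.4361 mm
θ = 128° = 2.234021 rad
V = θ·R_c·A = 2.234021·11.4361·232.7500 = 5946.407 mm³

Volume = 5946.407 mm³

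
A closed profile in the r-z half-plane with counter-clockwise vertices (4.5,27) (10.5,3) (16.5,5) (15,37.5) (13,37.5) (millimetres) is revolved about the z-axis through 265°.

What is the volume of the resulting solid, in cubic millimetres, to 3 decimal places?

Volume = 14221.095 mm³

Profile (r,z), 5 vertices: (4.5,27) (10.5,3) (16.5,5) (15,37.5) (13,37.5)
edge 0: (4.5,27)→(10.5,3)  cross = 4.5·3 − 10.5·27 = -270.0000; (r_i+r_j)·cross = 15·-270.0000 = -4050.0000
edge 1: (10.5,3)→(16.5,5)  cross = 10.5·5 − 16.5·3 = 3.0000; (r_i+r_j)·cross = 27·3.0000 = 81.0000
edge 2: (16.5,5)→(15,37.5)  cross = 16.5·37.5 − 15·5 = 543.7500; (r_i+r_j)·cross = 31.5·543.7500 = 17128.1250
edge 3: (15,37.5)→(13,37.5)  cross = 15·37.5 − 13·37.5 = 75.0000; (r_i+r_j)·cross = 28·75.0000 = 2100.0000
edge 4: (13,37.5)→(4.5,27)  cross = 13·27 − 4.5·37.5 = 182.2500; (r_i+r_j)·cross = 17.5·182.2500 = 3189.3750
Σcross = 534.0000 → A = |Σcross|/2 = 267.0000 mm²
Σ(r_i+r_j)·cross = 18448.5000 → first moment M = |Σ|/6 = 3074.7500
R_c = M/A = 3074.7500/267.0000 = 11.5159 mm
θ = 265° = 4.625123 rad
V = θ·R_c·A = 4.625123·11.5159·267.0000 = 14221.095 mm³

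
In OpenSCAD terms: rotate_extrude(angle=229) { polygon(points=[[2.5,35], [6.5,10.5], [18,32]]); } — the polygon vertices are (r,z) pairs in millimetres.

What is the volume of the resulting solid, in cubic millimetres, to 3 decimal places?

Volume = 6614.211 mm³

Profile (r,z), 3 vertices: (2.5,35) (6.5,10.5) (18,32)
edge 0: (2.5,35)→(6.5,10.5)  cross = 2.5·10.5 − 6.5·35 = -201.2500; (r_i+r_j)·cross = 9·-201.2500 = -1811.2500
edge 1: (6.5,10.5)→(18,32)  cross = 6.5·32 − 18·10.5 = 19.0000; (r_i+r_j)·cross = 24.5·19.0000 = 465.5000
edge 2: (18,32)→(2.5,35)  cross = 18·35 − 2.5·32 = 550.0000; (r_i+r_j)·cross = 20.5·550.0000 = 11275.0000
Σcross = 367.7500 → A = |Σcross|/2 = 183.8750 mm²
Σ(r_i+r_j)·cross = 9929.2500 → first moment M = |Σ|/6 = 1654.8750
R_c = M/A = 1654.8750/183.8750 = 9.0000 mm
θ = 229° = 3.996804 rad
V = θ·R_c·A = 3.996804·9.0000·183.8750 = 6614.211 mm³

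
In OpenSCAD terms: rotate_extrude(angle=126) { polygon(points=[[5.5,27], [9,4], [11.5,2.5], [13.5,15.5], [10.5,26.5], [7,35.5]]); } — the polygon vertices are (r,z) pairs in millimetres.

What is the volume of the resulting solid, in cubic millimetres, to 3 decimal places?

Profile (r,z), 6 vertices: (5.5,27) (9,4) (11.5,2.5) (13.5,15.5) (10.5,26.5) (7,35.5)
edge 0: (5.5,27)→(9,4)  cross = 5.5·4 − 9·27 = -221.0000; (r_i+r_j)·cross = 14.5·-221.0000 = -3204.5000
edge 1: (9,4)→(11.5,2.5)  cross = 9·2.5 − 11.5·4 = -23.5000; (r_i+r_j)·cross = 20.5·-23.5000 = -481.7500
edge 2: (11.5,2.5)→(13.5,15.5)  cross = 11.5·15.5 − 13.5·2.5 = 144.5000; (r_i+r_j)·cross = 25·144.5000 = 3612.5000
edge 3: (13.5,15.5)→(10.5,26.5)  cross = 13.5·26.5 − 10.5·15.5 = 195.0000; (r_i+r_j)·cross = 24·195.0000 = 4680.0000
edge 4: (10.5,26.5)→(7,35.5)  cross = 10.5·35.5 − 7·26.5 = 187.2500; (r_i+r_j)·cross = 17.5·187.2500 = 3276.8750
edge 5: (7,35.5)→(5.5,27)  cross = 7·27 − 5.5·35.5 = -6.2500; (r_i+r_j)·cross = 12.5·-6.2500 = -78.1250
Σcross = 276.0000 → A = |Σcross|/2 = 138.0000 mm²
Σ(r_i+r_j)·cross = 7805.0000 → first moment M = |Σ|/6 = 1300.8333
R_c = M/A = 1300.8333/138.0000 = 9.4263 mm
θ = 126° = 2.199115 rad
V = θ·R_c·A = 2.199115·9.4263·138.0000 = 2860.682 mm³

Volume = 2860.682 mm³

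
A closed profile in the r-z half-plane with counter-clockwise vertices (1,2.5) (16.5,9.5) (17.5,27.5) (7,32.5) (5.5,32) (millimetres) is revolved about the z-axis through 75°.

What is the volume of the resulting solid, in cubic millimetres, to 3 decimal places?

Profile (r,z), 5 vertices: (1,2.5) (16.5,9.5) (17.5,27.5) (7,32.5) (5.5,32)
edge 0: (1,2.5)→(16.5,9.5)  cross = 1·9.5 − 16.5·2.5 = -31.7500; (r_i+r_j)·cross = 17.5·-31.7500 = -555.6250
edge 1: (16.5,9.5)→(17.5,27.5)  cross = 16.5·27.5 − 17.5·9.5 = 287.5000; (r_i+r_j)·cross = 34·287.5000 = 9775.0000
edge 2: (17.5,27.5)→(7,32.5)  cross = 17.5·32.5 − 7·27.5 = 376.2500; (r_i+r_j)·cross = 24.5·376.2500 = 9218.1250
edge 3: (7,32.5)→(5.5,32)  cross = 7·32 − 5.5·32.5 = 45.2500; (r_i+r_j)·cross = 12.5·45.2500 = 565.6250
edge 4: (5.5,32)→(1,2.5)  cross = 5.5·2.5 − 1·32 = -18.2500; (r_i+r_j)·cross = 6.5·-18.2500 = -118.6250
Σcross = 659.0000 → A = |Σcross|/2 = 329.5000 mm²
Σ(r_i+r_j)·cross = 18884.5000 → first moment M = |Σ|/6 = 3147.4167
R_c = M/A = 3147.4167/329.5000 = 9.5521 mm
θ = 75° = 1.308997 rad
V = θ·R_c·A = 1.308997·9.5521·329.5000 = 4119.959 mm³

Volume = 4119.959 mm³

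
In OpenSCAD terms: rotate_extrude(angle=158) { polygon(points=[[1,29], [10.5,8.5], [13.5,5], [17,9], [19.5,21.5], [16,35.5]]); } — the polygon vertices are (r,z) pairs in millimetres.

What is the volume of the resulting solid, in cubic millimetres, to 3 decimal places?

Volume = 10477.865 mm³

Profile (r,z), 6 vertices: (1,29) (10.5,8.5) (13.5,5) (17,9) (19.5,21.5) (16,35.5)
edge 0: (1,29)→(10.5,8.5)  cross = 1·8.5 − 10.5·29 = -296.0000; (r_i+r_j)·cross = 11.5·-296.0000 = -3404.0000
edge 1: (10.5,8.5)→(13.5,5)  cross = 10.5·5 − 13.5·8.5 = -62.2500; (r_i+r_j)·cross = 24·-62.2500 = -1494.0000
edge 2: (13.5,5)→(17,9)  cross = 13.5·9 − 17·5 = 36.5000; (r_i+r_j)·cross = 30.5·36.5000 = 1113.2500
edge 3: (17,9)→(19.5,21.5)  cross = 17·21.5 − 19.5·9 = 190.0000; (r_i+r_j)·cross = 36.5·190.0000 = 6935.0000
edge 4: (19.5,21.5)→(16,35.5)  cross = 19.5·35.5 − 16·21.5 = 348.2500; (r_i+r_j)·cross = 35.5·348.2500 = 12362.8750
edge 5: (16,35.5)→(1,29)  cross = 16·29 − 1·35.5 = 428.5000; (r_i+r_j)·cross = 17·428.5000 = 7284.5000
Σcross = 645.0000 → A = |Σcross|/2 = 322.5000 mm²
Σ(r_i+r_j)·cross = 22797.6250 → first moment M = |Σ|/6 = 3799.6042
R_c = M/A = 3799.6042/322.5000 = 11.7817 mm
θ = 158° = 2.757620 rad
V = θ·R_c·A = 2.757620·11.7817·322.5000 = 10477.865 mm³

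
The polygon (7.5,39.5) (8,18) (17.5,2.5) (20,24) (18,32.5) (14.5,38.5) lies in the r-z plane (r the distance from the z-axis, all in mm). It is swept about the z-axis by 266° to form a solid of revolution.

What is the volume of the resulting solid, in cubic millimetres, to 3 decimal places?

Profile (r,z), 6 vertices: (7.5,39.5) (8,18) (17.5,2.5) (20,24) (18,32.5) (14.5,38.5)
edge 0: (7.5,39.5)→(8,18)  cross = 7.5·18 − 8·39.5 = -181.0000; (r_i+r_j)·cross = 15.5·-181.0000 = -2805.5000
edge 1: (8,18)→(17.5,2.5)  cross = 8·2.5 − 17.5·18 = -295.0000; (r_i+r_j)·cross = 25.5·-295.0000 = -7522.5000
edge 2: (17.5,2.5)→(20,24)  cross = 17.5·24 − 20·2.5 = 370.0000; (r_i+r_j)·cross = 37.5·370.0000 = 13875.0000
edge 3: (20,24)→(18,32.5)  cross = 20·32.5 − 18·24 = 218.0000; (r_i+r_j)·cross = 38·218.0000 = 8284.0000
edge 4: (18,32.5)→(14.5,38.5)  cross = 18·38.5 − 14.5·32.5 = 221.7500; (r_i+r_j)·cross = 32.5·221.7500 = 7206.8750
edge 5: (14.5,38.5)→(7.5,39.5)  cross = 14.5·39.5 − 7.5·38.5 = 284.0000; (r_i+r_j)·cross = 22·284.0000 = 6248.0000
Σcross = 617.7500 → A = |Σcross|/2 = 308.8750 mm²
Σ(r_i+r_j)·cross = 25285.8750 → first moment M = |Σ|/6 = 4214.3125
R_c = M/A = 4214.3125/308.8750 = 13.6441 mm
θ = 266° = 4.642576 rad
V = θ·R_c·A = 4.642576·13.6441·308.8750 = 19565.265 mm³

Volume = 19565.265 mm³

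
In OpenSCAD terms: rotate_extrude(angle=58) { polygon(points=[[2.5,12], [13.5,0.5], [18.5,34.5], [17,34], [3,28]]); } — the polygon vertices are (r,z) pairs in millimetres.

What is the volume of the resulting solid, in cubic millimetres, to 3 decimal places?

Volume = 3515.644 mm³

Profile (r,z), 5 vertices: (2.5,12) (13.5,0.5) (18.5,34.5) (17,34) (3,28)
edge 0: (2.5,12)→(13.5,0.5)  cross = 2.5·0.5 − 13.5·12 = -160.7500; (r_i+r_j)·cross = 16·-160.7500 = -2572.0000
edge 1: (13.5,0.5)→(18.5,34.5)  cross = 13.5·34.5 − 18.5·0.5 = 456.5000; (r_i+r_j)·cross = 32·456.5000 = 14608.0000
edge 2: (18.5,34.5)→(17,34)  cross = 18.5·34 − 17·34.5 = 42.5000; (r_i+r_j)·cross = 35.5·42.5000 = 1508.7500
edge 3: (17,34)→(3,28)  cross = 17·28 − 3·34 = 374.0000; (r_i+r_j)·cross = 20·374.0000 = 7480.0000
edge 4: (3,28)→(2.5,12)  cross = 3·12 − 2.5·28 = -34.0000; (r_i+r_j)·cross = 5.5·-34.0000 = -187.0000
Σcross = 678.2500 → A = |Σcross|/2 = 339.1250 mm²
Σ(r_i+r_j)·cross = 20837.7500 → first moment M = |Σ|/6 = 3472.9583
R_c = M/A = 3472.9583/339.1250 = 10.2409 mm
θ = 58° = 1.012291 rad
V = θ·R_c·A = 1.012291·10.2409·339.1250 = 3515.644 mm³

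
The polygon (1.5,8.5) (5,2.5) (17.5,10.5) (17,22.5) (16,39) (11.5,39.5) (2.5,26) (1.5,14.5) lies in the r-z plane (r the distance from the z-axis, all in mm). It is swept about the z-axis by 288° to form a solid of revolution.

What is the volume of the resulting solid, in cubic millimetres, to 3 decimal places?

Volume = 21096.318 mm³

Profile (r,z), 8 vertices: (1.5,8.5) (5,2.5) (17.5,10.5) (17,22.5) (16,39) (11.5,39.5) (2.5,26) (1.5,14.5)
edge 0: (1.5,8.5)→(5,2.5)  cross = 1.5·2.5 − 5·8.5 = -38.7500; (r_i+r_j)·cross = 6.5·-38.7500 = -251.8750
edge 1: (5,2.5)→(17.5,10.5)  cross = 5·10.5 − 17.5·2.5 = 8.7500; (r_i+r_j)·cross = 22.5·8.7500 = 196.8750
edge 2: (17.5,10.5)→(17,22.5)  cross = 17.5·22.5 − 17·10.5 = 215.2500; (r_i+r_j)·cross = 34.5·215.2500 = 7426.1250
edge 3: (17,22.5)→(16,39)  cross = 17·39 − 16·22.5 = 303.0000; (r_i+r_j)·cross = 33·303.0000 = 9999.0000
edge 4: (16,39)→(11.5,39.5)  cross = 16·39.5 − 11.5·39 = 183.5000; (r_i+r_j)·cross = 27.5·183.5000 = 5046.2500
edge 5: (11.5,39.5)→(2.5,26)  cross = 11.5·26 − 2.5·39.5 = 200.2500; (r_i+r_j)·cross = 14·200.2500 = 2803.5000
edge 6: (2.5,26)→(1.5,14.5)  cross = 2.5·14.5 − 1.5·26 = -2.7500; (r_i+r_j)·cross = 4·-2.7500 = -11.0000
edge 7: (1.5,14.5)→(1.5,8.5)  cross = 1.5·8.5 − 1.5·14.5 = -9.0000; (r_i+r_j)·cross = 3·-9.0000 = -27.0000
Σcross = 860.2500 → A = |Σcross|/2 = 430.1250 mm²
Σ(r_i+r_j)·cross = 25181.8750 → first moment M = |Σ|/6 = 4196.9792
R_c = M/A = 4196.9792/430.1250 = 9.7576 mm
θ = 288° = 5.026548 rad
V = θ·R_c·A = 5.026548·9.7576·430.1250 = 21096.318 mm³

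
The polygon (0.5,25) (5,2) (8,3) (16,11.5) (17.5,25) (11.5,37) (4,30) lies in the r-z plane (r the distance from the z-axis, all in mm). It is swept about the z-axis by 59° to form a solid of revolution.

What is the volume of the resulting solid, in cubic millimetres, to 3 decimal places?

Volume = 3586.106 mm³

Profile (r,z), 7 vertices: (0.5,25) (5,2) (8,3) (16,11.5) (17.5,25) (11.5,37) (4,30)
edge 0: (0.5,25)→(5,2)  cross = 0.5·2 − 5·25 = -124.0000; (r_i+r_j)·cross = 5.5·-124.0000 = -682.0000
edge 1: (5,2)→(8,3)  cross = 5·3 − 8·2 = -1.0000; (r_i+r_j)·cross = 13·-1.0000 = -13.0000
edge 2: (8,3)→(16,11.5)  cross = 8·11.5 − 16·3 = 44.0000; (r_i+r_j)·cross = 24·44.0000 = 1056.0000
edge 3: (16,11.5)→(17.5,25)  cross = 16·25 − 17.5·11.5 = 198.7500; (r_i+r_j)·cross = 33.5·198.7500 = 6658.1250
edge 4: (17.5,25)→(11.5,37)  cross = 17.5·37 − 11.5·25 = 360.0000; (r_i+r_j)·cross = 29·360.0000 = 10440.0000
edge 5: (11.5,37)→(4,30)  cross = 11.5·30 − 4·37 = 197.0000; (r_i+r_j)·cross = 15.5·197.0000 = 3053.5000
edge 6: (4,30)→(0.5,25)  cross = 4·25 − 0.5·30 = 85.0000; (r_i+r_j)·cross = 4.5·85.0000 = 382.5000
Σcross = 759.7500 → A = |Σcross|/2 = 379.8750 mm²
Σ(r_i+r_j)·cross = 20895.1250 → first moment M = |Σ|/6 = 3482.5208
R_c = M/A = 3482.5208/379.8750 = 9.1675 mm
θ = 59° = 1.029744 rad
V = θ·R_c·A = 1.029744·9.1675·379.8750 = 3586.106 mm³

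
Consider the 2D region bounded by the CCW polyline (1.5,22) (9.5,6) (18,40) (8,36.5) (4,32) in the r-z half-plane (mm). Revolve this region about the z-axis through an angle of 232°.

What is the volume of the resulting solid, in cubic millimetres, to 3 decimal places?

Profile (r,z), 5 vertices: (1.5,22) (9.5,6) (18,40) (8,36.5) (4,32)
edge 0: (1.5,22)→(9.5,6)  cross = 1.5·6 − 9.5·22 = -200.0000; (r_i+r_j)·cross = 11·-200.0000 = -2200.0000
edge 1: (9.5,6)→(18,40)  cross = 9.5·40 − 18·6 = 272.0000; (r_i+r_j)·cross = 27.5·272.0000 = 7480.0000
edge 2: (18,40)→(8,36.5)  cross = 18·36.5 − 8·40 = 337.0000; (r_i+r_j)·cross = 26·337.0000 = 8762.0000
edge 3: (8,36.5)→(4,32)  cross = 8·32 − 4·36.5 = 110.0000; (r_i+r_j)·cross = 12·110.0000 = 1320.0000
edge 4: (4,32)→(1.5,22)  cross = 4·22 − 1.5·32 = 40.0000; (r_i+r_j)·cross = 5.5·40.0000 = 220.0000
Σcross = 559.0000 → A = |Σcross|/2 = 279.5000 mm²
Σ(r_i+r_j)·cross = 15582.0000 → first moment M = |Σ|/6 = 2597.0000
R_c = M/A = 2597.0000/279.5000 = 9.2916 mm
θ = 232° = 4.049164 rad
V = θ·R_c·A = 4.049164·9.2916·279.5000 = 10515.679 mm³

Volume = 10515.679 mm³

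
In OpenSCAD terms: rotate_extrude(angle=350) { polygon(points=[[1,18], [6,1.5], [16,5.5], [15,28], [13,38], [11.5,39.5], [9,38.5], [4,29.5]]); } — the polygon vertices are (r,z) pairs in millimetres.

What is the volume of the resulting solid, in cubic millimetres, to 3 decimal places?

Profile (r,z), 8 vertices: (1,18) (6,1.5) (16,5.5) (15,28) (13,38) (11.5,39.5) (9,38.5) (4,29.5)
edge 0: (1,18)→(6,1.5)  cross = 1·1.5 − 6·18 = -106.5000; (r_i+r_j)·cross = 7·-106.5000 = -745.5000
edge 1: (6,1.5)→(16,5.5)  cross = 6·5.5 − 16·1.5 = 9.0000; (r_i+r_j)·cross = 22·9.0000 = 198.0000
edge 2: (16,5.5)→(15,28)  cross = 16·28 − 15·5.5 = 365.5000; (r_i+r_j)·cross = 31·365.5000 = 11330.5000
edge 3: (15,28)→(13,38)  cross = 15·38 − 13·28 = 206.0000; (r_i+r_j)·cross = 28·206.0000 = 5768.0000
edge 4: (13,38)→(11.5,39.5)  cross = 13·39.5 − 11.5·38 = 76.5000; (r_i+r_j)·cross = 24.5·76.5000 = 1874.2500
edge 5: (11.5,39.5)→(9,38.5)  cross = 11.5·38.5 − 9·39.5 = 87.2500; (r_i+r_j)·cross = 20.5·87.2500 = 1788.6250
edge 6: (9,38.5)→(4,29.5)  cross = 9·29.5 − 4·38.5 = 111.5000; (r_i+r_j)·cross = 13·111.5000 = 1449.5000
edge 7: (4,29.5)→(1,18)  cross = 4·18 − 1·29.5 = 42.5000; (r_i+r_j)·cross = 5·42.5000 = 212.5000
Σcross = 791.7500 → A = |Σcross|/2 = 395.8750 mm²
Σ(r_i+r_j)·cross = 21875.8750 → first moment M = |Σ|/6 = 3645.9792
R_c = M/A = 3645.9792/395.8750 = 9.2099 mm
θ = 350° = 6.108652 rad
V = θ·R_c·A = 6.108652·9.2099·395.8750 = 22272.019 mm³

Volume = 22272.019 mm³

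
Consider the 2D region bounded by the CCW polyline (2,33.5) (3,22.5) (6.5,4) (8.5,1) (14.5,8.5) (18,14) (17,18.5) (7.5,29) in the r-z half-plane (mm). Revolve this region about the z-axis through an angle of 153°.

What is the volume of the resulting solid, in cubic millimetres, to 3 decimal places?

Profile (r,z), 8 vertices: (2,33.5) (3,22.5) (6.5,4) (8.5,1) (14.5,8.5) (18,14) (17,18.5) (7.5,29)
edge 0: (2,33.5)→(3,22.5)  cross = 2·22.5 − 3·33.5 = -55.5000; (r_i+r_j)·cross = 5·-55.5000 = -277.5000
edge 1: (3,22.5)→(6.5,4)  cross = 3·4 − 6.5·22.5 = -134.2500; (r_i+r_j)·cross = 9.5·-134.2500 = -1275.3750
edge 2: (6.5,4)→(8.5,1)  cross = 6.5·1 − 8.5·4 = -27.5000; (r_i+r_j)·cross = 15·-27.5000 = -412.5000
edge 3: (8.5,1)→(14.5,8.5)  cross = 8.5·8.5 − 14.5·1 = 57.7500; (r_i+r_j)·cross = 23·57.7500 = 1328.2500
edge 4: (14.5,8.5)→(18,14)  cross = 14.5·14 − 18·8.5 = 50.0000; (r_i+r_j)·cross = 32.5·50.0000 = 1625.0000
edge 5: (18,14)→(17,18.5)  cross = 18·18.5 − 17·14 = 95.0000; (r_i+r_j)·cross = 35·95.0000 = 3325.0000
edge 6: (17,18.5)→(7.5,29)  cross = 17·29 − 7.5·18.5 = 354.2500; (r_i+r_j)·cross = 24.5·354.2500 = 8679.1250
edge 7: (7.5,29)→(2,33.5)  cross = 7.5·33.5 − 2·29 = 193.2500; (r_i+r_j)·cross = 9.5·193.2500 = 1835.8750
Σcross = 533.0000 → A = |Σcross|/2 = 266.5000 mm²
Σ(r_i+r_j)·cross = 14827.8750 → first moment M = |Σ|/6 = 2471.3125
R_c = M/A = 2471.3125/266.5000 = 9.2732 mm
θ = 153° = 2.670354 rad
V = θ·R_c·A = 2.670354·9.2732·266.5000 = 6599.279 mm³

Volume = 6599.279 mm³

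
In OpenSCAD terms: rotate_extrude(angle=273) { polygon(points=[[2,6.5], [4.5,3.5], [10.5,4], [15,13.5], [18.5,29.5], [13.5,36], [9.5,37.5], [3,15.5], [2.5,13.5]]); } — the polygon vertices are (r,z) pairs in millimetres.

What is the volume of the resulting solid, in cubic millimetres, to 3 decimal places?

Profile (r,z), 9 vertices: (2,6.5) (4.5,3.5) (10.5,4) (15,13.5) (18.5,29.5) (13.5,36) (9.5,37.5) (3,15.5) (2.5,13.5)
edge 0: (2,6.5)→(4.5,3.5)  cross = 2·3.5 − 4.5·6.5 = -22.2500; (r_i+r_j)·cross = 6.5·-22.2500 = -144.6250
edge 1: (4.5,3.5)→(10.5,4)  cross = 4.5·4 − 10.5·3.5 = -18.7500; (r_i+r_j)·cross = 15·-18.7500 = -281.2500
edge 2: (10.5,4)→(15,13.5)  cross = 10.5·13.5 − 15·4 = 81.7500; (r_i+r_j)·cross = 25.5·81.7500 = 2084.6250
edge 3: (15,13.5)→(18.5,29.5)  cross = 15·29.5 − 18.5·13.5 = 192.7500; (r_i+r_j)·cross = 33.5·192.7500 = 6457.1250
edge 4: (18.5,29.5)→(13.5,36)  cross = 18.5·36 − 13.5·29.5 = 267.7500; (r_i+r_j)·cross = 32·267.7500 = 8568.0000
edge 5: (13.5,36)→(9.5,37.5)  cross = 13.5·37.5 − 9.5·36 = 164.2500; (r_i+r_j)·cross = 23·164.2500 = 3777.7500
edge 6: (9.5,37.5)→(3,15.5)  cross = 9.5·15.5 − 3·37.5 = 34.7500; (r_i+r_j)·cross = 12.5·34.7500 = 434.3750
edge 7: (3,15.5)→(2.5,13.5)  cross = 3·13.5 − 2.5·15.5 = 1.7500; (r_i+r_j)·cross = 5.5·1.7500 = 9.6250
edge 8: (2.5,13.5)→(2,6.5)  cross = 2.5·6.5 − 2·13.5 = -10.7500; (r_i+r_j)·cross = 4.5·-10.7500 = -48.3750
Σcross = 691.2500 → A = |Σcross|/2 = 345.6250 mm²
Σ(r_i+r_j)·cross = 20857.2500 → first moment M = |Σ|/6 = 3476.2083
R_c = M/A = 3476.2083/345.6250 = 10.0577 mm
θ = 273° = 4.764749 rad
V = θ·R_c·A = 4.764749·10.0577·345.6250 = 16563.260 mm³

Volume = 16563.260 mm³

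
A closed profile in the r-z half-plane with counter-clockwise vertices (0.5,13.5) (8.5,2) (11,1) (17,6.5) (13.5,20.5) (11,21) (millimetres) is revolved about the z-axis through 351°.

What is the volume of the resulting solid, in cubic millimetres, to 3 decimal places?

Volume = 11435.270 mm³

Profile (r,z), 6 vertices: (0.5,13.5) (8.5,2) (11,1) (17,6.5) (13.5,20.5) (11,21)
edge 0: (0.5,13.5)→(8.5,2)  cross = 0.5·2 − 8.5·13.5 = -113.7500; (r_i+r_j)·cross = 9·-113.7500 = -1023.7500
edge 1: (8.5,2)→(11,1)  cross = 8.5·1 − 11·2 = -13.5000; (r_i+r_j)·cross = 19.5·-13.5000 = -263.2500
edge 2: (11,1)→(17,6.5)  cross = 11·6.5 − 17·1 = 54.5000; (r_i+r_j)·cross = 28·54.5000 = 1526.0000
edge 3: (17,6.5)→(13.5,20.5)  cross = 17·20.5 − 13.5·6.5 = 260.7500; (r_i+r_j)·cross = 30.5·260.7500 = 7952.8750
edge 4: (13.5,20.5)→(11,21)  cross = 13.5·21 − 11·20.5 = 58.0000; (r_i+r_j)·cross = 24.5·58.0000 = 1421.0000
edge 5: (11,21)→(0.5,13.5)  cross = 11·13.5 − 0.5·21 = 138.0000; (r_i+r_j)·cross = 11.5·138.0000 = 1587.0000
Σcross = 384.0000 → A = |Σcross|/2 = 192.0000 mm²
Σ(r_i+r_j)·cross = 11199.8750 → first moment M = |Σ|/6 = 1866.6458
R_c = M/A = 1866.6458/192.0000 = 9.7221 mm
θ = 351° = 6.126106 rad
V = θ·R_c·A = 6.126106·9.7221·192.0000 = 11435.270 mm³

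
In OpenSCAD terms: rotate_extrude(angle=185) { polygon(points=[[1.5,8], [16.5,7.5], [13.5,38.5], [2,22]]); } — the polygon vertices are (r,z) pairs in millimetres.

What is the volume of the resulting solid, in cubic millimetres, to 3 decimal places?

Volume = 9254.448 mm³

Profile (r,z), 4 vertices: (1.5,8) (16.5,7.5) (13.5,38.5) (2,22)
edge 0: (1.5,8)→(16.5,7.5)  cross = 1.5·7.5 − 16.5·8 = -120.7500; (r_i+r_j)·cross = 18·-120.7500 = -2173.5000
edge 1: (16.5,7.5)→(13.5,38.5)  cross = 16.5·38.5 − 13.5·7.5 = 534.0000; (r_i+r_j)·cross = 30·534.0000 = 16020.0000
edge 2: (13.5,38.5)→(2,22)  cross = 13.5·22 − 2·38.5 = 220.0000; (r_i+r_j)·cross = 15.5·220.0000 = 3410.0000
edge 3: (2,22)→(1.5,8)  cross = 2·8 − 1.5·22 = -17.0000; (r_i+r_j)·cross = 3.5·-17.0000 = -59.5000
Σcross = 616.2500 → A = |Σcross|/2 = 308.1250 mm²
Σ(r_i+r_j)·cross = 17197.0000 → first moment M = |Σ|/6 = 2866.1667
R_c = M/A = 2866.1667/308.1250 = 9.3020 mm
θ = 185° = 3.228859 rad
V = θ·R_c·A = 3.228859·9.3020·308.1250 = 9254.448 mm³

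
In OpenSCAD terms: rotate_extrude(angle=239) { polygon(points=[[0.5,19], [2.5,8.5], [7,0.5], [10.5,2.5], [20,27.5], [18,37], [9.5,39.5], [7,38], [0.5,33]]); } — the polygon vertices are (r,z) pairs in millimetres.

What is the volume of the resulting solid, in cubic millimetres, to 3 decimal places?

Volume = 20152.163 mm³

Profile (r,z), 9 vertices: (0.5,19) (2.5,8.5) (7,0.5) (10.5,2.5) (20,27.5) (18,37) (9.5,39.5) (7,38) (0.5,33)
edge 0: (0.5,19)→(2.5,8.5)  cross = 0.5·8.5 − 2.5·19 = -43.2500; (r_i+r_j)·cross = 3·-43.2500 = -129.7500
edge 1: (2.5,8.5)→(7,0.5)  cross = 2.5·0.5 − 7·8.5 = -58.2500; (r_i+r_j)·cross = 9.5·-58.2500 = -553.3750
edge 2: (7,0.5)→(10.5,2.5)  cross = 7·2.5 − 10.5·0.5 = 12.2500; (r_i+r_j)·cross = 17.5·12.2500 = 214.3750
edge 3: (10.5,2.5)→(20,27.5)  cross = 10.5·27.5 − 20·2.5 = 238.7500; (r_i+r_j)·cross = 30.5·238.7500 = 7281.8750
edge 4: (20,27.5)→(18,37)  cross = 20·37 − 18·27.5 = 245.0000; (r_i+r_j)·cross = 38·245.0000 = 9310.0000
edge 5: (18,37)→(9.5,39.5)  cross = 18·39.5 − 9.5·37 = 359.5000; (r_i+r_j)·cross = 27.5·359.5000 = 9886.2500
edge 6: (9.5,39.5)→(7,38)  cross = 9.5·38 − 7·39.5 = 84.5000; (r_i+r_j)·cross = 16.5·84.5000 = 1394.2500
edge 7: (7,38)→(0.5,33)  cross = 7·33 − 0.5·38 = 212.0000; (r_i+r_j)·cross = 7.5·212.0000 = 1590.0000
edge 8: (0.5,33)→(0.5,19)  cross = 0.5·19 − 0.5·33 = -7.0000; (r_i+r_j)·cross = 1·-7.0000 = -7.0000
Σcross = 1043.5000 → A = |Σcross|/2 = 521.7500 mm²
Σ(r_i+r_j)·cross = 28986.6250 → first moment M = |Σ|/6 = 4831.1042
R_c = M/A = 4831.1042/521.7500 = 9.2594 mm
θ = 239° = 4.171337 rad
V = θ·R_c·A = 4.171337·9.2594·521.7500 = 20152.163 mm³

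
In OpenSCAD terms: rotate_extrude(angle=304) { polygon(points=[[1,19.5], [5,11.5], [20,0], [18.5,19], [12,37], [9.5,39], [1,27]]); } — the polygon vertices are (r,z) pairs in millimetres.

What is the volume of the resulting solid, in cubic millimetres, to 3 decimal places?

Profile (r,z), 7 vertices: (1,19.5) (5,11.5) (20,0) (18.5,19) (12,37) (9.5,39) (1,27)
edge 0: (1,19.5)→(5,11.5)  cross = 1·11.5 − 5·19.5 = -86.0000; (r_i+r_j)·cross = 6·-86.0000 = -516.0000
edge 1: (5,11.5)→(20,0)  cross = 5·0 − 20·11.5 = -230.0000; (r_i+r_j)·cross = 25·-230.0000 = -5750.0000
edge 2: (20,0)→(18.5,19)  cross = 20·19 − 18.5·0 = 380.0000; (r_i+r_j)·cross = 38.5·380.0000 = 14630.0000
edge 3: (18.5,19)→(12,37)  cross = 18.5·37 − 12·19 = 456.5000; (r_i+r_j)·cross = 30.5·456.5000 = 13923.2500
edge 4: (12,37)→(9.5,39)  cross = 12·39 − 9.5·37 = 116.5000; (r_i+r_j)·cross = 21.5·116.5000 = 2504.7500
edge 5: (9.5,39)→(1,27)  cross = 9.5·27 − 1·39 = 217.5000; (r_i+r_j)·cross = 10.5·217.5000 = 2283.7500
edge 6: (1,27)→(1,19.5)  cross = 1·19.5 − 1·27 = -7.5000; (r_i+r_j)·cross = 2·-7.5000 = -15.0000
Σcross = 847.0000 → A = |Σcross|/2 = 423.5000 mm²
Σ(r_i+r_j)·cross = 27060.7500 → first moment M = |Σ|/6 = 4510.1250
R_c = M/A = 4510.1250/423.5000 = 10.6496 mm
θ = 304° = 5.305801 rad
V = θ·R_c·A = 5.305801·10.6496·423.5000 = 23929.825 mm³

Volume = 23929.825 mm³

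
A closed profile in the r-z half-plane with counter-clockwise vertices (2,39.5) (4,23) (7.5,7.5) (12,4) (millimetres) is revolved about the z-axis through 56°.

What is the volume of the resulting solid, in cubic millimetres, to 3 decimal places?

Profile (r,z), 4 vertices: (2,39.5) (4,23) (7.5,7.5) (12,4)
edge 0: (2,39.5)→(4,23)  cross = 2·23 − 4·39.5 = -112.0000; (r_i+r_j)·cross = 6·-112.0000 = -672.0000
edge 1: (4,23)→(7.5,7.5)  cross = 4·7.5 − 7.5·23 = -142.5000; (r_i+r_j)·cross = 11.5·-142.5000 = -1638.7500
edge 2: (7.5,7.5)→(12,4)  cross = 7.5·4 − 12·7.5 = -60.0000; (r_i+r_j)·cross = 19.5·-60.0000 = -1170.0000
edge 3: (12,4)→(2,39.5)  cross = 12·39.5 − 2·4 = 466.0000; (r_i+r_j)·cross = 14·466.0000 = 6524.0000
Σcross = 151.5000 → A = |Σcross|/2 = 75.7500 mm²
Σ(r_i+r_j)·cross = 3043.2500 → first moment M = |Σ|/6 = 507.2083
R_c = M/A = 507.2083/75.7500 = 6.6958 mm
θ = 56° = 0.977384 rad
V = θ·R_c·A = 0.977384·6.6958·75.7500 = 495.738 mm³

Volume = 495.738 mm³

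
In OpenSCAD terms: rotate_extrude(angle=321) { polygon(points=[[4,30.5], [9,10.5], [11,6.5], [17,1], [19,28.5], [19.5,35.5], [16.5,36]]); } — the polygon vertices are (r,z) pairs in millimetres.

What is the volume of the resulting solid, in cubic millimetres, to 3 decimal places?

Volume = 24213.101 mm³

Profile (r,z), 7 vertices: (4,30.5) (9,10.5) (11,6.5) (17,1) (19,28.5) (19.5,35.5) (16.5,36)
edge 0: (4,30.5)→(9,10.5)  cross = 4·10.5 − 9·30.5 = -232.5000; (r_i+r_j)·cross = 13·-232.5000 = -3022.5000
edge 1: (9,10.5)→(11,6.5)  cross = 9·6.5 − 11·10.5 = -57.0000; (r_i+r_j)·cross = 20·-57.0000 = -1140.0000
edge 2: (11,6.5)→(17,1)  cross = 11·1 − 17·6.5 = -99.5000; (r_i+r_j)·cross = 28·-99.5000 = -2786.0000
edge 3: (17,1)→(19,28.5)  cross = 17·28.5 − 19·1 = 465.5000; (r_i+r_j)·cross = 36·465.5000 = 16758.0000
edge 4: (19,28.5)→(19.5,35.5)  cross = 19·35.5 − 19.5·28.5 = 118.7500; (r_i+r_j)·cross = 38.5·118.7500 = 4571.8750
edge 5: (19.5,35.5)→(16.5,36)  cross = 19.5·36 − 16.5·35.5 = 116.2500; (r_i+r_j)·cross = 36·116.2500 = 4185.0000
edge 6: (16.5,36)→(4,30.5)  cross = 16.5·30.5 − 4·36 = 359.2500; (r_i+r_j)·cross = 20.5·359.2500 = 7364.6250
Σcross = 670.7500 → A = |Σcross|/2 = 335.3750 mm²
Σ(r_i+r_j)·cross = 25931.0000 → first moment M = |Σ|/6 = 4321.8333
R_c = M/A = 4321.8333/335.3750 = 12.8866 mm
θ = 321° = 5.602507 rad
V = θ·R_c·A = 5.602507·12.8866·335.3750 = 24213.101 mm³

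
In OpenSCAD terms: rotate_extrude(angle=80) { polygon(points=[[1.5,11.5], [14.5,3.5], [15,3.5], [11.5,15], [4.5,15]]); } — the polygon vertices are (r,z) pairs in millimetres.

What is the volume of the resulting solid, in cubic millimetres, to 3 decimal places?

Profile (r,z), 5 vertices: (1.5,11.5) (14.5,3.5) (15,3.5) (11.5,15) (4.5,15)
edge 0: (1.5,11.5)→(14.5,3.5)  cross = 1.5·3.5 − 14.5·11.5 = -161.5000; (r_i+r_j)·cross = 16·-161.5000 = -2584.0000
edge 1: (14.5,3.5)→(15,3.5)  cross = 14.5·3.5 − 15·3.5 = -1.7500; (r_i+r_j)·cross = 29.5·-1.7500 = -51.6250
edge 2: (15,3.5)→(11.5,15)  cross = 15·15 − 11.5·3.5 = 184.7500; (r_i+r_j)·cross = 26.5·184.7500 = 4895.8750
edge 3: (11.5,15)→(4.5,15)  cross = 11.5·15 − 4.5·15 = 105.0000; (r_i+r_j)·cross = 16·105.0000 = 1680.0000
edge 4: (4.5,15)→(1.5,11.5)  cross = 4.5·11.5 − 1.5·15 = 29.2500; (r_i+r_j)·cross = 6·29.2500 = 175.5000
Σcross = 155.7500 → A = |Σcross|/2 = 77.8750 mm²
Σ(r_i+r_j)·cross = 4115.7500 → first moment M = |Σ|/6 = 685.9583
R_c = M/A = 685.9583/77.8750 = 8.8085 mm
θ = 80° = 1.396263 rad
V = θ·R_c·A = 1.396263·8.8085·77.8750 = 957.779 mm³

Volume = 957.779 mm³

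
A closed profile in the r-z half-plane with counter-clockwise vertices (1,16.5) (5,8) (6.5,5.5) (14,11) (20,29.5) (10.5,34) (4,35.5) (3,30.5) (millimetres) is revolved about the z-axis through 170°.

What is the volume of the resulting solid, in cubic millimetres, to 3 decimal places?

Volume = 10201.988 mm³

Profile (r,z), 8 vertices: (1,16.5) (5,8) (6.5,5.5) (14,11) (20,29.5) (10.5,34) (4,35.5) (3,30.5)
edge 0: (1,16.5)→(5,8)  cross = 1·8 − 5·16.5 = -74.5000; (r_i+r_j)·cross = 6·-74.5000 = -447.0000
edge 1: (5,8)→(6.5,5.5)  cross = 5·5.5 − 6.5·8 = -24.5000; (r_i+r_j)·cross = 11.5·-24.5000 = -281.7500
edge 2: (6.5,5.5)→(14,11)  cross = 6.5·11 − 14·5.5 = -5.5000; (r_i+r_j)·cross = 20.5·-5.5000 = -112.7500
edge 3: (14,11)→(20,29.5)  cross = 14·29.5 − 20·11 = 193.0000; (r_i+r_j)·cross = 34·193.0000 = 6562.0000
edge 4: (20,29.5)→(10.5,34)  cross = 20·34 − 10.5·29.5 = 370.2500; (r_i+r_j)·cross = 30.5·370.2500 = 11292.6250
edge 5: (10.5,34)→(4,35.5)  cross = 10.5·35.5 − 4·34 = 236.7500; (r_i+r_j)·cross = 14.5·236.7500 = 3432.8750
edge 6: (4,35.5)→(3,30.5)  cross = 4·30.5 − 3·35.5 = 15.5000; (r_i+r_j)·cross = 7·15.5000 = 108.5000
edge 7: (3,30.5)→(1,16.5)  cross = 3·16.5 − 1·30.5 = 19.0000; (r_i+r_j)·cross = 4·19.0000 = 76.0000
Σcross = 730.0000 → A = |Σcross|/2 = 365.0000 mm²
Σ(r_i+r_j)·cross = 20630.5000 → first moment M = |Σ|/6 = 3438.4167
R_c = M/A = 3438.4167/365.0000 = 9.4203 mm
θ = 170° = 2.967060 rad
V = θ·R_c·A = 2.967060·9.4203·365.0000 = 10201.988 mm³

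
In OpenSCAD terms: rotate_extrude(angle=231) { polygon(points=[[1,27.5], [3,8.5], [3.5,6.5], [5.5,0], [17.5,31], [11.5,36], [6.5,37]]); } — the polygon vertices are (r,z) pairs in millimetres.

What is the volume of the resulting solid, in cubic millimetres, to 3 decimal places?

Profile (r,z), 7 vertices: (1,27.5) (3,8.5) (3.5,6.5) (5.5,0) (17.5,31) (11.5,36) (6.5,37)
edge 0: (1,27.5)→(3,8.5)  cross = 1·8.5 − 3·27.5 = -74.0000; (r_i+r_j)·cross = 4·-74.0000 = -296.0000
edge 1: (3,8.5)→(3.5,6.5)  cross = 3·6.5 − 3.5·8.5 = -10.2500; (r_i+r_j)·cross = 6.5·-10.2500 = -66.6250
edge 2: (3.5,6.5)→(5.5,0)  cross = 3.5·0 − 5.5·6.5 = -35.7500; (r_i+r_j)·cross = 9·-35.7500 = -321.7500
edge 3: (5.5,0)→(17.5,31)  cross = 5.5·31 − 17.5·0 = 170.5000; (r_i+r_j)·cross = 23·170.5000 = 3921.5000
edge 4: (17.5,31)→(11.5,36)  cross = 17.5·36 − 11.5·31 = 273.5000; (r_i+r_j)·cross = 29·273.5000 = 7931.5000
edge 5: (11.5,36)→(6.5,37)  cross = 11.5·37 − 6.5·36 = 191.5000; (r_i+r_j)·cross = 18·191.5000 = 3447.0000
edge 6: (6.5,37)→(1,27.5)  cross = 6.5·27.5 − 1·37 = 141.7500; (r_i+r_j)·cross = 7.5·141.7500 = 1063.1250
Σcross = 657.2500 → A = |Σcross|/2 = 328.6250 mm²
Σ(r_i+r_j)·cross = 15678.7500 → first moment M = |Σ|/6 = 2613.1250
R_c = M/A = 2613.1250/328.6250 = 7.9517 mm
θ = 231° = 4.031711 rad
V = θ·R_c·A = 4.031711·7.9517·328.6250 = 10535.364 mm³

Volume = 10535.364 mm³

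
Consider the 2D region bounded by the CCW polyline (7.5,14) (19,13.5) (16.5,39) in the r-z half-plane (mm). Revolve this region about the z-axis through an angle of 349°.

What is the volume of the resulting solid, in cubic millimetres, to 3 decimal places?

Volume = 12746.849 mm³

Profile (r,z), 3 vertices: (7.5,14) (19,13.5) (16.5,39)
edge 0: (7.5,14)→(19,13.5)  cross = 7.5·13.5 − 19·14 = -164.7500; (r_i+r_j)·cross = 26.5·-164.7500 = -4365.8750
edge 1: (19,13.5)→(16.5,39)  cross = 19·39 − 16.5·13.5 = 518.2500; (r_i+r_j)·cross = 35.5·518.2500 = 18397.8750
edge 2: (16.5,39)→(7.5,14)  cross = 16.5·14 − 7.5·39 = -61.5000; (r_i+r_j)·cross = 24·-61.5000 = -1476.0000
Σcross = 292.0000 → A = |Σcross|/2 = 146.0000 mm²
Σ(r_i+r_j)·cross = 12556.0000 → first moment M = |Σ|/6 = 2092.6667
R_c = M/A = 2092.6667/146.0000 = 14.3333 mm
θ = 349° = 6.091199 rad
V = θ·R_c·A = 6.091199·14.3333·146.0000 = 12746.849 mm³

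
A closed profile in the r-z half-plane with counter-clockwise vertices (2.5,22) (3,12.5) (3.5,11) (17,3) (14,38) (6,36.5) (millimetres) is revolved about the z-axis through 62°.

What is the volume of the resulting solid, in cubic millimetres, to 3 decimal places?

Volume = 3760.515 mm³

Profile (r,z), 6 vertices: (2.5,22) (3,12.5) (3.5,11) (17,3) (14,38) (6,36.5)
edge 0: (2.5,22)→(3,12.5)  cross = 2.5·12.5 − 3·22 = -34.7500; (r_i+r_j)·cross = 5.5·-34.7500 = -191.1250
edge 1: (3,12.5)→(3.5,11)  cross = 3·11 − 3.5·12.5 = -10.7500; (r_i+r_j)·cross = 6.5·-10.7500 = -69.8750
edge 2: (3.5,11)→(17,3)  cross = 3.5·3 − 17·11 = -176.5000; (r_i+r_j)·cross = 20.5·-176.5000 = -3618.2500
edge 3: (17,3)→(14,38)  cross = 17·38 − 14·3 = 604.0000; (r_i+r_j)·cross = 31·604.0000 = 18724.0000
edge 4: (14,38)→(6,36.5)  cross = 14·36.5 − 6·38 = 283.0000; (r_i+r_j)·cross = 20·283.0000 = 5660.0000
edge 5: (6,36.5)→(2.5,22)  cross = 6·22 − 2.5·36.5 = 40.7500; (r_i+r_j)·cross = 8.5·40.7500 = 346.3750
Σcross = 705.7500 → A = |Σcross|/2 = 352.8750 mm²
Σ(r_i+r_j)·cross = 20851.1250 → first moment M = |Σ|/6 = 3475.1875
R_c = M/A = 3475.1875/352.8750 = 9.8482 mm
θ = 62° = 1.082104 rad
V = θ·R_c·A = 1.082104·9.8482·352.8750 = 3760.515 mm³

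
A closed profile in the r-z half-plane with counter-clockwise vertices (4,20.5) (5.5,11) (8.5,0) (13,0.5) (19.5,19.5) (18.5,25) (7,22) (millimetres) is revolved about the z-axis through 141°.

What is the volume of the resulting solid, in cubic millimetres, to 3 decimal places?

Volume = 7134.242 mm³

Profile (r,z), 7 vertices: (4,20.5) (5.5,11) (8.5,0) (13,0.5) (19.5,19.5) (18.5,25) (7,22)
edge 0: (4,20.5)→(5.5,11)  cross = 4·11 − 5.5·20.5 = -68.7500; (r_i+r_j)·cross = 9.5·-68.7500 = -653.1250
edge 1: (5.5,11)→(8.5,0)  cross = 5.5·0 − 8.5·11 = -93.5000; (r_i+r_j)·cross = 14·-93.5000 = -1309.0000
edge 2: (8.5,0)→(13,0.5)  cross = 8.5·0.5 − 13·0 = 4.2500; (r_i+r_j)·cross = 21.5·4.2500 = 91.3750
edge 3: (13,0.5)→(19.5,19.5)  cross = 13·19.5 − 19.5·0.5 = 243.7500; (r_i+r_j)·cross = 32.5·243.7500 = 7921.8750
edge 4: (19.5,19.5)→(18.5,25)  cross = 19.5·25 − 18.5·19.5 = 126.7500; (r_i+r_j)·cross = 38·126.7500 = 4816.5000
edge 5: (18.5,25)→(7,22)  cross = 18.5·22 − 7·25 = 232.0000; (r_i+r_j)·cross = 25.5·232.0000 = 5916.0000
edge 6: (7,22)→(4,20.5)  cross = 7·20.5 − 4·22 = 55.5000; (r_i+r_j)·cross = 11·55.5000 = 610.5000
Σcross = 500.0000 → A = |Σcross|/2 = 250.0000 mm²
Σ(r_i+r_j)·cross = 17394.1250 → first moment M = |Σ|/6 = 2899.0208
R_c = M/A = 2899.0208/250.0000 = 11.5961 mm
θ = 141° = 2.460914 rad
V = θ·R_c·A = 2.460914·11.5961·250.0000 = 7134.242 mm³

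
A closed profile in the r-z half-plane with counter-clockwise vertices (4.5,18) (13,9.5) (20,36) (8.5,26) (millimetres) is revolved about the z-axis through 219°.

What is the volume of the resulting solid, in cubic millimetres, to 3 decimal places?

Volume = 7895.618 mm³

Profile (r,z), 4 vertices: (4.5,18) (13,9.5) (20,36) (8.5,26)
edge 0: (4.5,18)→(13,9.5)  cross = 4.5·9.5 − 13·18 = -191.2500; (r_i+r_j)·cross = 17.5·-191.2500 = -3346.8750
edge 1: (13,9.5)→(20,36)  cross = 13·36 − 20·9.5 = 278.0000; (r_i+r_j)·cross = 33·278.0000 = 9174.0000
edge 2: (20,36)→(8.5,26)  cross = 20·26 − 8.5·36 = 214.0000; (r_i+r_j)·cross = 28.5·214.0000 = 6099.0000
edge 3: (8.5,26)→(4.5,18)  cross = 8.5·18 − 4.5·26 = 36.0000; (r_i+r_j)·cross = 13·36.0000 = 468.0000
Σcross = 336.7500 → A = |Σcross|/2 = 168.3750 mm²
Σ(r_i+r_j)·cross = 12394.1250 → first moment M = |Σ|/6 = 2065.6875
R_c = M/A = 2065.6875/168.3750 = 12.2684 mm
θ = 219° = 3.822271 rad
V = θ·R_c·A = 3.822271·12.2684·168.3750 = 7895.618 mm³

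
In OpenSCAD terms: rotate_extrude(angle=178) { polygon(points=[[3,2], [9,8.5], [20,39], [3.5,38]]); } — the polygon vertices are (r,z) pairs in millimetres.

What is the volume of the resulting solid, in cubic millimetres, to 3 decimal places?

Profile (r,z), 4 vertices: (3,2) (9,8.5) (20,39) (3.5,38)
edge 0: (3,2)→(9,8.5)  cross = 3·8.5 − 9·2 = 7.5000; (r_i+r_j)·cross = 12·7.5000 = 90.0000
edge 1: (9,8.5)→(20,39)  cross = 9·39 − 20·8.5 = 181.0000; (r_i+r_j)·cross = 29·181.0000 = 5249.0000
edge 2: (20,39)→(3.5,38)  cross = 20·38 − 3.5·39 = 623.5000; (r_i+r_j)·cross = 23.5·623.5000 = 14652.2500
edge 3: (3.5,38)→(3,2)  cross = 3.5·2 − 3·38 = -107.0000; (r_i+r_j)·cross = 6.5·-107.0000 = -695.5000
Σcross = 705.0000 → A = |Σcross|/2 = 352.5000 mm²
Σ(r_i+r_j)·cross = 19295.7500 → first moment M = |Σ|/6 = 3215.9583
R_c = M/A = 3215.9583/352.5000 = 9.1233 mm
θ = 178° = 3.106686 rad
V = θ·R_c·A = 3.106686·9.1233·352.5000 = 9990.973 mm³

Volume = 9990.973 mm³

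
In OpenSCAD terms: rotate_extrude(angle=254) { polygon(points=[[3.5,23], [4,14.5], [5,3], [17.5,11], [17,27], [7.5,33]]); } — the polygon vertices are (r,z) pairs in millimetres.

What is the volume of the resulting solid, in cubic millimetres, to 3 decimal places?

Profile (r,z), 6 vertices: (3.5,23) (4,14.5) (5,3) (17.5,11) (17,27) (7.5,33)
edge 0: (3.5,23)→(4,14.5)  cross = 3.5·14.5 − 4·23 = -41.2500; (r_i+r_j)·cross = 7.5·-41.2500 = -309.3750
edge 1: (4,14.5)→(5,3)  cross = 4·3 − 5·14.5 = -60.5000; (r_i+r_j)·cross = 9·-60.5000 = -544.5000
edge 2: (5,3)→(17.5,11)  cross = 5·11 − 17.5·3 = 2.5000; (r_i+r_j)·cross = 22.5·2.5000 = 56.2500
edge 3: (17.5,11)→(17,27)  cross = 17.5·27 − 17·11 = 285.5000; (r_i+r_j)·cross = 34.5·285.5000 = 9849.7500
edge 4: (17,27)→(7.5,33)  cross = 17·33 − 7.5·27 = 358.5000; (r_i+r_j)·cross = 24.5·358.5000 = 8783.2500
edge 5: (7.5,33)→(3.5,23)  cross = 7.5·23 − 3.5·33 = 57.0000; (r_i+r_j)·cross = 11·57.0000 = 627.0000
Σcross = 601.7500 → A = |Σcross|/2 = 300.8750 mm²
Σ(r_i+r_j)·cross = 18462.3750 → first moment M = |Σ|/6 = 3077.0625
R_c = M/A = 3077.0625/300.8750 = 10.2270 mm
θ = 254° = 4.433136 rad
V = θ·R_c·A = 4.433136·10.2270·300.8750 = 13641.037 mm³

Volume = 13641.037 mm³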